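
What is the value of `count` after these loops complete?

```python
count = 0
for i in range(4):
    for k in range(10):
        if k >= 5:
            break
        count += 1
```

Inner breaks at 5, outer runs 4 times
`count` takes the values: 0 → 1 → 2 → 3 → 4 → 5 → 6 → 7 → 8 → 9 → 10 → 11 → 12 → 13 → 14 → 15 → 16 → 17 → 18 → 19 → 20

Answer: 20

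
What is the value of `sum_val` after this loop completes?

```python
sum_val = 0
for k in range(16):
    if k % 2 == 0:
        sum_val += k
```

Sum of even numbers 0 to 15
`sum_val` takes the values: 0 → 2 → 6 → 12 → 20 → 30 → 42 → 56

Answer: 56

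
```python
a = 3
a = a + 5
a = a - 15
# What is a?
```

Trace:
`a = 3` → a = 3
`a = a + 5` → a = 8
`a = a - 15` → a = -7
So a = -7

Answer: -7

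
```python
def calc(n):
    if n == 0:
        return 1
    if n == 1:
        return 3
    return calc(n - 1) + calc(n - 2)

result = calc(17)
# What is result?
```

Build up from base cases: calc(0)=1, calc(1)=3, calc(2)=4, calc(3)=7, calc(4)=11, calc(5)=18, calc(6)=29, ..., calc(17)=5778

Answer: 5778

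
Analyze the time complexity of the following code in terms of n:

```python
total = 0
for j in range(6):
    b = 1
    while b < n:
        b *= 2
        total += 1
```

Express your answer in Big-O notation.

Each loop level contributes: 1 × log n. Multiplying the contributions gives O(log n).

Answer: O(log n)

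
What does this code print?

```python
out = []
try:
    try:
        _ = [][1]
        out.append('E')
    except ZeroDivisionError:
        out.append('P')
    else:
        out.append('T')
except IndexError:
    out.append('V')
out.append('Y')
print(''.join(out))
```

Execution trace: 'V' (outer except IndexError) → 'Y' (after the try/except). Output: VY

Answer: VY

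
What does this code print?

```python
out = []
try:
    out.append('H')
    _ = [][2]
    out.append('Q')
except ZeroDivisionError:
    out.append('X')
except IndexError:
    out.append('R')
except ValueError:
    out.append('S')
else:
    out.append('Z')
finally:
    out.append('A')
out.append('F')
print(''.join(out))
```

Execution trace: 'H' (try body) → 'R' (except IndexError) → 'A' (finally) → 'F' (after the try/except). Output: HRAF

Answer: HRAF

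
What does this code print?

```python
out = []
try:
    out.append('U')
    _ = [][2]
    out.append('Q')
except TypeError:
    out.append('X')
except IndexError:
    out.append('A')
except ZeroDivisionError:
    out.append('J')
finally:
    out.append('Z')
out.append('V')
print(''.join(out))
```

Execution trace: 'U' (try body) → 'A' (except IndexError) → 'Z' (finally) → 'V' (after the try/except). Output: UAZV

Answer: UAZV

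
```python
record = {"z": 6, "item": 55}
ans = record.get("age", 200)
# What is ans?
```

Trace:
`record = {"z": 6, "item": 55}` → record = {'z': 6, 'item': 55}
`ans = record.get("age", 200)` → ans = 200
So ans = 200

Answer: 200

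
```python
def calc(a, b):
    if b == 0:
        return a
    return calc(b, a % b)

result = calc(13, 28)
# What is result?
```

calc(13, 28) -> calc(28, 13) -> calc(13, 2) -> calc(2, 1) -> calc(1, 0) -> 1

Answer: 1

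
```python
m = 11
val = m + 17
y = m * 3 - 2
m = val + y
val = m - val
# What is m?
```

Trace:
`m = 11` → m = 11
`val = m + 17` → val = 28
`y = m * 3 - 2` → y = 31
`m = val + y` → m = 59
`val = m - val` → val = 31
So m = 59

Answer: 59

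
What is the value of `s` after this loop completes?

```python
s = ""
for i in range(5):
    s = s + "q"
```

Repeat 'q' 5 times
`s` takes the values: "" → "q" → "qq" → "qqq" → "qqqq" → "qqqqq"

Answer: "qqqqq"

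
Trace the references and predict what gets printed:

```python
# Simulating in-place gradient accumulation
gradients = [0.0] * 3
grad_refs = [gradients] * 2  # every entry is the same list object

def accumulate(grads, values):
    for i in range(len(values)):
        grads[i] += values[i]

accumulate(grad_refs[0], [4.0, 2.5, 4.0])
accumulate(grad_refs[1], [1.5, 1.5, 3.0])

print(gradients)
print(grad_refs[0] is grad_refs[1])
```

Key concept: gradient accumulation aliasing.
Step by step:
`gradients = [0.0] * 3` → gradients = [0.0, 0.0, 0.0]
`grad_refs = [gradients] * 2` → grad_refs = [[0.0, 0.0, 0.0], [0.0, 0.0, 0.0]]
`accumulate(grad_refs[0], [4.0, 2.5, 4.0])` → gradients = [4.0, 2.5, 4.0]; grad_refs = [[4.0, 2.5, 4.0], [4.0, 2.5, 4.0]]
`accumulate(grad_refs[1], [1.5, 1.5, 3.0])` → gradients = [5.5, 4.0, 7.0]; grad_refs = [[5.5, 4.0, 7.0], [5.5, 4.0, 7.0]]
`print(gradients)` → prints [5.5, 4.0, 7.0]
`print(grad_refs[0] is grad_refs[1])` → prints True

Answer:
[5.5, 4.0, 7.0]
True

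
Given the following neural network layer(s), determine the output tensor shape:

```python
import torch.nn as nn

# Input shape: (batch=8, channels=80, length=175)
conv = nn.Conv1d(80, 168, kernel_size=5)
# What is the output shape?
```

Input: (8, 80, 175) -> Output: (8, 168, 171)

Answer: (8, 168, 171)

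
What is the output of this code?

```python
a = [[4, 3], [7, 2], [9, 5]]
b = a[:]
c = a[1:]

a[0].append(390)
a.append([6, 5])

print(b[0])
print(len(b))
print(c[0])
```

Key concept: slice with nested mutation.
Step by step:
`a = [[4, 3], [7, 2], [9, 5]]` → a = [[4, 3], [7, 2], [9, 5]]
`b = a[:]` → b = [[4, 3], [7, 2], [9, 5]]
`c = a[1:]` → c = [[7, 2], [9, 5]]
`a[0].append(390)` → a = [[4, 3, 390], [7, 2], [9, 5]]; b = [[4, 3, 390], [7, 2], [9, 5]]
`a.append([6, 5])` → a = [[4, 3, 390], [7, 2], [9, 5], [6, 5]]
`print(b[0])` → prints [4, 3, 390]
`print(len(b))` → prints 3
`print(c[0])` → prints [7, 2]

Answer:
[4, 3, 390]
3
[7, 2]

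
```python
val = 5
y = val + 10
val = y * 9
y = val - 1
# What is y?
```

Trace:
`val = 5` → val = 5
`y = val + 10` → y = 15
`val = y * 9` → val = 135
`y = val - 1` → y = 134
So y = 134

Answer: 134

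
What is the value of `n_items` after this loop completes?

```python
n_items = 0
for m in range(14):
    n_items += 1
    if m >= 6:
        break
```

Loop breaks when m reaches 6, n_items is 7
`n_items` takes the values: 0 → 1 → 2 → 3 → 4 → 5 → 6 → 7

Answer: 7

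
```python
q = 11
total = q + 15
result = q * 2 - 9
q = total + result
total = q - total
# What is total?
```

Trace:
`q = 11` → q = 11
`total = q + 15` → total = 26
`result = q * 2 - 9` → result = 13
`q = total + result` → q = 39
`total = q - total` → total = 13
So total = 13

Answer: 13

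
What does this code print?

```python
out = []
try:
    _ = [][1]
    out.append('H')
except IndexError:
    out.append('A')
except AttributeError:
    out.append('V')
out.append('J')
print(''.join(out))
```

Execution trace: 'A' (except IndexError) → 'J' (after the try/except). Output: AJ

Answer: AJ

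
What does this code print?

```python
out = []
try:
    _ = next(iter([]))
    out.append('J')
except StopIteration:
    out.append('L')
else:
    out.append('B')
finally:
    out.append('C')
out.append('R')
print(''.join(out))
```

Execution trace: 'L' (except StopIteration) → 'C' (finally) → 'R' (after the try/except). Output: LCR

Answer: LCR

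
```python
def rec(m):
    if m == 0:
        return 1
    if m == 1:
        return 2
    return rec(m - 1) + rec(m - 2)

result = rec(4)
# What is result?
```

Build up from base cases: rec(0)=1, rec(1)=2, rec(2)=3, rec(3)=5, rec(4)=8

Answer: 8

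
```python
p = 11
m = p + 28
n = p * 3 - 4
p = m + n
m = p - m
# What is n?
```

Trace:
`p = 11` → p = 11
`m = p + 28` → m = 39
`n = p * 3 - 4` → n = 29
`p = m + n` → p = 68
`m = p - m` → m = 29
So n = 29

Answer: 29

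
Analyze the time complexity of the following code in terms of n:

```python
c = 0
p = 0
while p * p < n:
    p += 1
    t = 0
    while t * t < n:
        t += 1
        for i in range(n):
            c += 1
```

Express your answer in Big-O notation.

Each loop level contributes: √n × √n × n. Multiplying the contributions gives O(n^2).

Answer: O(n^2)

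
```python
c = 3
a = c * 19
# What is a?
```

Trace:
`c = 3` → c = 3
`a = c * 19` → a = 57
So a = 57

Answer: 57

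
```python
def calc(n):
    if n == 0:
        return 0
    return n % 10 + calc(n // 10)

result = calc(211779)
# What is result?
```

Sum of digits of 211779: 9 + 7 + 7 + 1 + 1 + 2 = 27

Answer: 27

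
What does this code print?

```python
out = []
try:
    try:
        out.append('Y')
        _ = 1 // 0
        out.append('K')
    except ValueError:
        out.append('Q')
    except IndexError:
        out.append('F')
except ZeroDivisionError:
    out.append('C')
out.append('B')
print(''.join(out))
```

Execution trace: 'Y' (try body) → 'C' (outer except ZeroDivisionError) → 'B' (after the try/except). Output: YCB

Answer: YCB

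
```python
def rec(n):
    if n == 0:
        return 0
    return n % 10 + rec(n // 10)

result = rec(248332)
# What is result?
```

Sum of digits of 248332: 2 + 3 + 3 + 8 + 4 + 2 = 22

Answer: 22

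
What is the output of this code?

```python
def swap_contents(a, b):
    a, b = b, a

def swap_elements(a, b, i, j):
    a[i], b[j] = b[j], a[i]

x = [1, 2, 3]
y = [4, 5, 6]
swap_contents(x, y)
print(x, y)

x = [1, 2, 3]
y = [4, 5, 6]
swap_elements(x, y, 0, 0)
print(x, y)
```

Key concept: parameter rebinding vs mutation.
Step by step:
`x = [1, 2, 3]` → x = [1, 2, 3]
`y = [4, 5, 6]` → y = [4, 5, 6]
`swap_contents(x, y)` → no visible change to tracked variables
`print(x, y)` → prints [1, 2, 3] [4, 5, 6]
`x = [1, 2, 3]` → x = [1, 2, 3]
`y = [4, 5, 6]` → y = [4, 5, 6]
`swap_elements(x, y, 0, 0)` → x = [4, 2, 3]; y = [1, 5, 6]
`print(x, y)` → prints [4, 2, 3] [1, 5, 6]

Answer:
[1, 2, 3] [4, 5, 6]
[4, 2, 3] [1, 5, 6]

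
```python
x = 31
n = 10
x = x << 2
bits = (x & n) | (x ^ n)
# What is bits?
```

Trace:
`x = 31` → x = 31
`n = 10` → n = 10
`x = x << 2` → x = 124
`bits = (x & n) | (x ^ n)` → bits = 126
So bits = 126

Answer: 126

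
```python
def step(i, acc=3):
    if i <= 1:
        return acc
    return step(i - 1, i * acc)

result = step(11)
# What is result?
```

Accumulator trace (n, acc): (11, 3) -> (10, 33) -> (9, 330) -> (8, 2970) -> (7, 23760) -> (6, 166320) -> (5, 997920) -> (4, 4989600) -> (3, 19958400) -> (2, 59875200) -> (1, 119750400) -> return 119750400

Answer: 119750400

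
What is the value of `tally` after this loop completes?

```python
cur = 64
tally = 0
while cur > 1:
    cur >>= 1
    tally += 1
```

Count right shifts until 1
`tally` takes the values: 0 → 1 → 2 → 3 → 4 → 5 → 6

Answer: 6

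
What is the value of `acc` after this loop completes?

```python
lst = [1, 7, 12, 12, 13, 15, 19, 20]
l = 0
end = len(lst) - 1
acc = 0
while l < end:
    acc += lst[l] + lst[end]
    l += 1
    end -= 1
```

Sum of pairs from ends
`acc` takes the values: 0 → 21 → 47 → 74 → 99

Answer: 99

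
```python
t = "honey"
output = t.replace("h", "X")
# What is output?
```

Trace:
`t = "honey"` → t = 'honey'
`output = t.replace("h", "X")` → output = 'Xoney'
So output = 'Xoney'

Answer: 'Xoney'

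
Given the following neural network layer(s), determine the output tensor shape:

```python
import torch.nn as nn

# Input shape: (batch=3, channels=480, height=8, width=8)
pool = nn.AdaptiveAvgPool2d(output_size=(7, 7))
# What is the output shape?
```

Input: (3, 480, 8, 8) -> Output: (3, 480, 7, 7)

Answer: (3, 480, 7, 7)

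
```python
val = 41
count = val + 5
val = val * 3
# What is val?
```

Trace:
`val = 41` → val = 41
`count = val + 5` → count = 46
`val = val * 3` → val = 123
So val = 123

Answer: 123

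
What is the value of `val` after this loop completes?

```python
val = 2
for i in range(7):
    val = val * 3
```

Multiply by 3, 7 times: 2 * 3^7 = 4374
`val` takes the values: 2 → 6 → 18 → 54 → 162 → 486 → 1458 → 4374

Answer: 4374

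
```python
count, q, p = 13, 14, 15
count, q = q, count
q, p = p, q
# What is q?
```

Trace:
`count, q, p = 13, 14, 15` → count = 13; q = 14; p = 15
`count, q = q, count` → count = 14; q = 13
`q, p = p, q` → q = 15; p = 13
So q = 15

Answer: 15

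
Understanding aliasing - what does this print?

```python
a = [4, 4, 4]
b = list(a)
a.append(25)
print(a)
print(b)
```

Key concept: list() constructor creates copy.
Step by step:
`a = [4, 4, 4]` → a = [4, 4, 4]
`b = list(a)` → b = [4, 4, 4]
`a.append(25)` → a = [4, 4, 4, 25]
`print(a)` → prints [4, 4, 4, 25]
`print(b)` → prints [4, 4, 4]

Answer:
[4, 4, 4, 25]
[4, 4, 4]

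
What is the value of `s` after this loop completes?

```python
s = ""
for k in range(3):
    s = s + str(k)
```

Concatenate digits 0 to 2
`s` takes the values: "" → "0" → "01" → "012"

Answer: "012"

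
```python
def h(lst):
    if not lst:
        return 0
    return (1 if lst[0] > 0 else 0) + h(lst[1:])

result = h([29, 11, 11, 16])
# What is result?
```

Count of positive elements in [29, 11, 11, 16] = 4

Answer: 4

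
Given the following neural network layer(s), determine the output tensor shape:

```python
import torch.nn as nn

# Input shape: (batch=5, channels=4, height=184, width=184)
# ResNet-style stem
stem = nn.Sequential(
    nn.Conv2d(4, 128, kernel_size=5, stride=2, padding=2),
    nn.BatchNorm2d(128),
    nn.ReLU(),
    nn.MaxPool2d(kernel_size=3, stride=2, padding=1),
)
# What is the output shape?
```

Input: (5, 4, 184, 184) -> after Conv2d 5x5 stride=2: (5, 128, 92, 92) -> Output: (5, 128, 46, 46)

Answer: (5, 128, 46, 46)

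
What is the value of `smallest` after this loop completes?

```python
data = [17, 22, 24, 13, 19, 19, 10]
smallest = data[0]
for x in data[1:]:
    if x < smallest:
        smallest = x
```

Minimum of [17, 22, 24, 13, 19, 19, 10]
`smallest` takes the values: 17 → 13 → 10

Answer: 10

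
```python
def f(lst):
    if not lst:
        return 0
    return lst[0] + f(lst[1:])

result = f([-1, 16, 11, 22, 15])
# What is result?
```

(-1) + 16 + 11 + 22 + 15 + 0 = 63

Answer: 63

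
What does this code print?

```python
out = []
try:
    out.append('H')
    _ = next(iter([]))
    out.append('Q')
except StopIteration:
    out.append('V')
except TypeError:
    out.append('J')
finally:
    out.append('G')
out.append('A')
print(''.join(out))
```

Execution trace: 'H' (try body) → 'V' (except StopIteration) → 'G' (finally) → 'A' (after the try/except). Output: HVGA

Answer: HVGA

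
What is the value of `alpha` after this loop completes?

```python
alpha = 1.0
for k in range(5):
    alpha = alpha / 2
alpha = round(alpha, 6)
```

Halving LR 5 times: 1 / 2^5
`alpha` takes the values: 1.0 → 0.5 → 0.25 → 0.125 → 0.0625 → 0.03125

Answer: 0.03125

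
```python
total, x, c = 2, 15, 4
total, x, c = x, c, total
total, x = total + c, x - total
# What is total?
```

Trace:
`total, x, c = 2, 15, 4` → total = 2; x = 15; c = 4
`total, x, c = x, c, total` → total = 15; x = 4; c = 2
`total, x = total + c, x - total` → total = 17; x = -11
So total = 17

Answer: 17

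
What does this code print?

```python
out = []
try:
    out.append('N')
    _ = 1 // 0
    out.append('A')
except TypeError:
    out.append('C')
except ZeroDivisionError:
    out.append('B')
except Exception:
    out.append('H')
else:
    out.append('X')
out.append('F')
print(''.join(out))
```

Execution trace: 'N' (try body) → 'B' (except ZeroDivisionError) → 'F' (after the try/except). Output: NBF

Answer: NBF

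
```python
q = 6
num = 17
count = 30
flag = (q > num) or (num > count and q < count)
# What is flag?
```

Trace:
`q = 6` → q = 6
`num = 17` → num = 17
`count = 30` → count = 30
`flag = (q > num) or (num > count and q < count)` → flag = False
So flag = False

Answer: False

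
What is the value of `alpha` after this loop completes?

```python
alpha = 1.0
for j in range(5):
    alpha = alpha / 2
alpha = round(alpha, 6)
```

Halving LR 5 times: 1 / 2^5
`alpha` takes the values: 1.0 → 0.5 → 0.25 → 0.125 → 0.0625 → 0.03125

Answer: 0.03125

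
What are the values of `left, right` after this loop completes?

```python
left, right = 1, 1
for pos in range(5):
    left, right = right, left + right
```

Fibonacci: after 5 iterations
`left, right` takes the values: (1, 1) → (1, 2) → (2, 3) → (3, 5) → (5, 8) → (8, 13)

Answer: 8, 13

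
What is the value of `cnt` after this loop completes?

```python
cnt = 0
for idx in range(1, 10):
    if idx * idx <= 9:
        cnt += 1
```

Count numbers where idx² ≤ 9
`cnt` takes the values: 0 → 1 → 2 → 3

Answer: 3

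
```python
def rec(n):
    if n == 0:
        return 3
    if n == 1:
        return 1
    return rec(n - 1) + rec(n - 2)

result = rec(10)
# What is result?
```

Build up from base cases: rec(0)=3, rec(1)=1, rec(2)=4, rec(3)=5, rec(4)=9, rec(5)=14, rec(6)=23, ..., rec(10)=157

Answer: 157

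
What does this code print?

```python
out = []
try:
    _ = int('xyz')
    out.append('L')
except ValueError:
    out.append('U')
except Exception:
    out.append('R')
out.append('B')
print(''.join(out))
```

Execution trace: 'U' (except ValueError) → 'B' (after the try/except). Output: UB

Answer: UB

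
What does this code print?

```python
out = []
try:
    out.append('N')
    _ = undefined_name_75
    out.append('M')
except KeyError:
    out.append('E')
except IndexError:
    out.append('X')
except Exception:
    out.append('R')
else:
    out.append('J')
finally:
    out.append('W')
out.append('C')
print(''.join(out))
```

Execution trace: 'N' (try body) → 'R' (except Exception) → 'W' (finally) → 'C' (after the try/except). Output: NRWC

Answer: NRWC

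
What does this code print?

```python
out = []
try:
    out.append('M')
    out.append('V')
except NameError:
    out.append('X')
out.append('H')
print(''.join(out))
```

Execution trace: 'M' (try body) → 'V' (try body, no exception) → 'H' (after the try/except). Output: MVH

Answer: MVH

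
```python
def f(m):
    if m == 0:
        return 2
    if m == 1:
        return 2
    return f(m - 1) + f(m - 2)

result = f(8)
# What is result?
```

Build up from base cases: f(0)=2, f(1)=2, f(2)=4, f(3)=6, f(4)=10, f(5)=16, f(6)=26, ..., f(8)=68

Answer: 68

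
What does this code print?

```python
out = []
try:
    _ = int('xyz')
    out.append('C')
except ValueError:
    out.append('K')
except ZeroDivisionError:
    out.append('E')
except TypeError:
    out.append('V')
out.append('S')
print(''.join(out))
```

Execution trace: 'K' (except ValueError) → 'S' (after the try/except). Output: KS

Answer: KS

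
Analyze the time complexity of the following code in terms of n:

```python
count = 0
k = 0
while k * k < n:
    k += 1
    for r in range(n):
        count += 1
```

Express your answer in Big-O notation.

Each loop level contributes: √n × n. Multiplying the contributions gives O(n√n).

Answer: O(n√n)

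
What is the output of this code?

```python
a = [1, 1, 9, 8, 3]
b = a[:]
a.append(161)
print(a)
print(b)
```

Key concept: slice [:] creates copy.
Step by step:
`a = [1, 1, 9, 8, 3]` → a = [1, 1, 9, 8, 3]
`b = a[:]` → b = [1, 1, 9, 8, 3]
`a.append(161)` → a = [1, 1, 9, 8, 3, 161]
`print(a)` → prints [1, 1, 9, 8, 3, 161]
`print(b)` → prints [1, 1, 9, 8, 3]

Answer:
[1, 1, 9, 8, 3, 161]
[1, 1, 9, 8, 3]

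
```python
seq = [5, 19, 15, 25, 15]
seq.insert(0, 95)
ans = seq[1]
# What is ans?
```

Trace:
`seq = [5, 19, 15, 25, 15]` → seq = [5, 19, 15, 25, 15]
`seq.insert(0, 95)` → seq = [95, 5, 19, 15, 25, 15]
`ans = seq[1]` → ans = 5
So ans = 5

Answer: 5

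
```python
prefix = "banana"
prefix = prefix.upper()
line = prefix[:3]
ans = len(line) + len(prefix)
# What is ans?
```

Trace:
`prefix = "banana"` → prefix = 'banana'
`prefix = prefix.upper()` → prefix = 'BANANA'
`line = prefix[:3]` → line = 'BAN'
`ans = len(line) + len(prefix)` → ans = 9
So ans = 9

Answer: 9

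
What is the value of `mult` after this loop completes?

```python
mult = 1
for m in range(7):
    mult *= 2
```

2^7 = 128
`mult` takes the values: 1 → 2 → 4 → 8 → 16 → 32 → 64 → 128

Answer: 128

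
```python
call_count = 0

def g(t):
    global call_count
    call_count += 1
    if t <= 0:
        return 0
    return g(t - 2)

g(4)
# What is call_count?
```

Linear recursion stepping by 2: 3 calls from t=4 down to ≤0.

Answer: 3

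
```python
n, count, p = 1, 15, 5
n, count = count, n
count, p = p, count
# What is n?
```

Trace:
`n, count, p = 1, 15, 5` → n = 1; count = 15; p = 5
`n, count = count, n` → n = 15; count = 1
`count, p = p, count` → count = 5; p = 1
So n = 15

Answer: 15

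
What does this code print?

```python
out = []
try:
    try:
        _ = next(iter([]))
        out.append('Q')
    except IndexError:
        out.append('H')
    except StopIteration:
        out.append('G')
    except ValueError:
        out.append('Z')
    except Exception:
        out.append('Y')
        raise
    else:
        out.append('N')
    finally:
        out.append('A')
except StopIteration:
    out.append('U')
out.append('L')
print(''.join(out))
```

Execution trace: 'G' (inner except StopIteration) → 'A' (inner finally) → 'L' (after the try/except). Output: GAL

Answer: GAL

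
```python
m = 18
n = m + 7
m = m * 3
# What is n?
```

Trace:
`m = 18` → m = 18
`n = m + 7` → n = 25
`m = m * 3` → m = 54
So n = 25

Answer: 25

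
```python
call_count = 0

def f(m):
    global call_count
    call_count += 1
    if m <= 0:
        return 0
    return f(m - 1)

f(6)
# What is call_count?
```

Linear recursion stepping by 1: 7 calls from m=6 down to ≤0.

Answer: 7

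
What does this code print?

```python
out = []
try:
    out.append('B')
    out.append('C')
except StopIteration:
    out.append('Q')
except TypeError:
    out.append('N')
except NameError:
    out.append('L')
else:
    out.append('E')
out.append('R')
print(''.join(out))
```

Execution trace: 'B' (try body) → 'C' (try body, no exception) → 'E' (else) → 'R' (after the try/except). Output: BCER

Answer: BCER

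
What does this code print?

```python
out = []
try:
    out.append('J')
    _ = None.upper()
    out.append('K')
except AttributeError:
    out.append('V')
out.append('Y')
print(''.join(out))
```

Execution trace: 'J' (try body) → 'V' (except AttributeError) → 'Y' (after the try/except). Output: JVY

Answer: JVY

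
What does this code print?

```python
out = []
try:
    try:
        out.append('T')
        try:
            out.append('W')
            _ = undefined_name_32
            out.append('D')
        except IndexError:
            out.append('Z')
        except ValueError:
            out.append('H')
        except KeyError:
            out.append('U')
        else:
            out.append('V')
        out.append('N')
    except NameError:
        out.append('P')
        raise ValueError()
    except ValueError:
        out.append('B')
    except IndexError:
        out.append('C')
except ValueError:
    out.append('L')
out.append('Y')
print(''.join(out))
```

Execution trace: 'T' (try body) → 'W' (inner try body) → 'P' (except NameError) → 'L' (outer except ValueError) → 'Y' (after the try/except). Output: TWPLY

Answer: TWPLY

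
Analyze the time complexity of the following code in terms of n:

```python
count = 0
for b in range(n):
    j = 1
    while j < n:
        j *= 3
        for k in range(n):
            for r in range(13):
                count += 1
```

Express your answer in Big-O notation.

Each loop level contributes: n × log n × n × 1. Multiplying the contributions gives O(n^2 log n).

Answer: O(n^2 log n)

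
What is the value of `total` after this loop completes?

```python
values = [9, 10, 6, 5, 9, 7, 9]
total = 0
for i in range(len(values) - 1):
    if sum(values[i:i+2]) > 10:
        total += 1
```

Count windows with sum > 10
`total` takes the values: 0 → 1 → 2 → 3 → 4 → 5 → 6

Answer: 6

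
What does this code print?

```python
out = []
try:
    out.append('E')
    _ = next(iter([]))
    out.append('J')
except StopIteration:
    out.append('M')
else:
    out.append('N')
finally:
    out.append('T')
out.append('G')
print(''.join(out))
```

Execution trace: 'E' (try body) → 'M' (except StopIteration) → 'T' (finally) → 'G' (after the try/except). Output: EMTG

Answer: EMTG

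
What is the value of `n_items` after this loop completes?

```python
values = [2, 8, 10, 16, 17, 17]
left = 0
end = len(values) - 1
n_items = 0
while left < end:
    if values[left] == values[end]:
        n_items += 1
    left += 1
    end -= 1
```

Count matching pairs from ends
`n_items` takes the values: 0

Answer: 0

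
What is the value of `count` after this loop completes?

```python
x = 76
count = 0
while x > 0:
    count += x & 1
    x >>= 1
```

Count set bits in 76 (binary: 0b1001100)
`count` takes the values: 0 → 1 → 2 → 3

Answer: 3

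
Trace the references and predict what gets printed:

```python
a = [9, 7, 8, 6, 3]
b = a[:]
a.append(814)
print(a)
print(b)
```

Key concept: slice [:] creates copy.
Step by step:
`a = [9, 7, 8, 6, 3]` → a = [9, 7, 8, 6, 3]
`b = a[:]` → b = [9, 7, 8, 6, 3]
`a.append(814)` → a = [9, 7, 8, 6, 3, 814]
`print(a)` → prints [9, 7, 8, 6, 3, 814]
`print(b)` → prints [9, 7, 8, 6, 3]

Answer:
[9, 7, 8, 6, 3, 814]
[9, 7, 8, 6, 3]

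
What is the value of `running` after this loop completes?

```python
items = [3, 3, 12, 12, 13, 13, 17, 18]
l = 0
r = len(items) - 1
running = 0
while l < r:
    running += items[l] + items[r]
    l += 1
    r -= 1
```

Sum of pairs from ends
`running` takes the values: 0 → 21 → 41 → 66 → 91

Answer: 91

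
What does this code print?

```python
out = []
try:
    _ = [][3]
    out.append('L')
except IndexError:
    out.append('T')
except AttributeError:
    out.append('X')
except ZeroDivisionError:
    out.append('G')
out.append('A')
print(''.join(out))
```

Execution trace: 'T' (except IndexError) → 'A' (after the try/except). Output: TA

Answer: TA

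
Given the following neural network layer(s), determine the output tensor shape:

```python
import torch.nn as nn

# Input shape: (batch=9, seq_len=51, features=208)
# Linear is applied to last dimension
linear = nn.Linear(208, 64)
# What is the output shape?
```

Input: (9, 51, 208) -> Output: (9, 51, 64)

Answer: (9, 51, 64)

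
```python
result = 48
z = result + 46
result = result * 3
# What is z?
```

Trace:
`result = 48` → result = 48
`z = result + 46` → z = 94
`result = result * 3` → result = 144
So z = 94

Answer: 94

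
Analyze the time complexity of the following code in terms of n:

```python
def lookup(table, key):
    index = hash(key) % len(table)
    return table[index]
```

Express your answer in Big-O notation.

This is Hash table lookup (average case). Time complexity: O(1).

Answer: O(1)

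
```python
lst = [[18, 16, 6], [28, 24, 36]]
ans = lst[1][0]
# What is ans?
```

Trace:
`lst = [[18, 16, 6], [28, 24, 36]]` → lst = [[18, 16, 6], [28, 24, 36]]
`ans = lst[1][0]` → ans = 28
So ans = 28

Answer: 28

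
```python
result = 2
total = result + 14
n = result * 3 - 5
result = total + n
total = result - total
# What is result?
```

Trace:
`result = 2` → result = 2
`total = result + 14` → total = 16
`n = result * 3 - 5` → n = 1
`result = total + n` → result = 17
`total = result - total` → total = 1
So result = 17

Answer: 17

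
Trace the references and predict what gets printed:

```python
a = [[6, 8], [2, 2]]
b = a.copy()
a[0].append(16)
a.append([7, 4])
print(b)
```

Key concept: shallow copy with nested lists.
Step by step:
`a = [[6, 8], [2, 2]]` → a = [[6, 8], [2, 2]]
`b = a.copy()` → b = [[6, 8], [2, 2]]
`a[0].append(16)` → a = [[6, 8, 16], [2, 2]]; b = [[6, 8, 16], [2, 2]]
`a.append([7, 4])` → a = [[6, 8, 16], [2, 2], [7, 4]]
`print(b)` → prints [[6, 8, 16], [2, 2]]

Answer: [[6, 8, 16], [2, 2]]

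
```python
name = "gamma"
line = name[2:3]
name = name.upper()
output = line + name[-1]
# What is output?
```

Trace:
`name = "gamma"` → name = 'gamma'
`line = name[2:3]` → line = 'm'
`name = name.upper()` → name = 'GAMMA'
`output = line + name[-1]` → output = 'mA'
So output = 'mA'

Answer: 'mA'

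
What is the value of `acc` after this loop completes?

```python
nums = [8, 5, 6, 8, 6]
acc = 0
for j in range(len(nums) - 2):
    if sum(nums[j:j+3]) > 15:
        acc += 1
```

Count windows with sum > 15
`acc` takes the values: 0 → 1 → 2 → 3

Answer: 3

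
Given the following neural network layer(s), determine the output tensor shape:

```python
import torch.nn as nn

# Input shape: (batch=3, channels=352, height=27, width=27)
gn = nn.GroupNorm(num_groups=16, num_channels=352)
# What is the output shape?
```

Input: (3, 352, 27, 27) -> Output: (3, 352, 27, 27)

Answer: (3, 352, 27, 27)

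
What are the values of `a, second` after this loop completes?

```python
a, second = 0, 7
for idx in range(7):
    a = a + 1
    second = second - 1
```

a goes 0→7, second goes 7→0
`a, second` takes the values: (0, 7) → (1, 7) → (1, 6) → (2, 6) → (2, 5) → (3, 5) → (3, 4) → (4, 4) → (4, 3) → (5, 3) → (5, 2) → (6, 2) → (6, 1) → (7, 1) → (7, 0)

Answer: 7, 0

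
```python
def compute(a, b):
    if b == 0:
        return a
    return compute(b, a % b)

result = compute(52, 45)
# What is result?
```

compute(52, 45) -> compute(45, 7) -> compute(7, 3) -> compute(3, 1) -> compute(1, 0) -> 1

Answer: 1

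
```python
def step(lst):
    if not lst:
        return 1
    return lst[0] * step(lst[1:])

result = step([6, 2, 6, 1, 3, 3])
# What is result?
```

Product over [6, 2, 6, 1, 3, 3] = 6 * 2 * 6 * 1 * 3 * 3 = 648

Answer: 648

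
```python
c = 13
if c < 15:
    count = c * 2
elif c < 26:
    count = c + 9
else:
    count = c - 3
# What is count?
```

Trace:
`c = 13` → c = 13
`if c < 15: ...` → c < 15 is True → count = 26
So count = 26

Answer: 26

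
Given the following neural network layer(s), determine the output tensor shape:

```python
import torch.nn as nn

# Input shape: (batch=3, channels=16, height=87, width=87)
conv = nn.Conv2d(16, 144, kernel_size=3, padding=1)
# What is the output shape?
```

Input: (3, 16, 87, 87) -> Output: (3, 144, 87, 87)

Answer: (3, 144, 87, 87)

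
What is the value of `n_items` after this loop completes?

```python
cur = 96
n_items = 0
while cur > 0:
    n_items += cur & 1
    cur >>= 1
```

Count set bits in 96 (binary: 0b1100000)
`n_items` takes the values: 0 → 1 → 2

Answer: 2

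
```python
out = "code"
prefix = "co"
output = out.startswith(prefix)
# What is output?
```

Trace:
`out = "code"` → out = 'code'
`prefix = "co"` → prefix = 'co'
`output = out.startswith(prefix)` → output = True
So output = True

Answer: True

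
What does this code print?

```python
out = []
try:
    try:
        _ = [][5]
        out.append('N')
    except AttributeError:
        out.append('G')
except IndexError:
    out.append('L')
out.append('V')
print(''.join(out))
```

Execution trace: 'L' (outer except IndexError) → 'V' (after the try/except). Output: LV

Answer: LV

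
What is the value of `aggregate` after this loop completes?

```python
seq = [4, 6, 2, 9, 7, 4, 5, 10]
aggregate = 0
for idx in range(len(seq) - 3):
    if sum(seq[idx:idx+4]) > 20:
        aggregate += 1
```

Count windows with sum > 20
`aggregate` takes the values: 0 → 1 → 2 → 3 → 4 → 5

Answer: 5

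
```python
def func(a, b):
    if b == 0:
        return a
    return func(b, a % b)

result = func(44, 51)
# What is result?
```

func(44, 51) -> func(51, 44) -> func(44, 7) -> func(7, 2) -> func(2, 1) -> func(1, 0) -> 1

Answer: 1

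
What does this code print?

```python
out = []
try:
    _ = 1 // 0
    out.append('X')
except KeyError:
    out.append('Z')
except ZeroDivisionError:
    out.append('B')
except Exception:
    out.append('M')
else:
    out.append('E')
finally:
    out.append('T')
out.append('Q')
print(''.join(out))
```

Execution trace: 'B' (except ZeroDivisionError) → 'T' (finally) → 'Q' (after the try/except). Output: BTQ

Answer: BTQ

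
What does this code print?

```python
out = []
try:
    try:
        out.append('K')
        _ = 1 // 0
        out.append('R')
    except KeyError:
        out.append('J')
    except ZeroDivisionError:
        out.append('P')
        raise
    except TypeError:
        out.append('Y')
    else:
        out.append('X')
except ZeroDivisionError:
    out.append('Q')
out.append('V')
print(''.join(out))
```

Execution trace: 'K' (inner try body) → 'P' (inner except ZeroDivisionError) → 'Q' (outer except ZeroDivisionError) → 'V' (after the try/except). Output: KPQV

Answer: KPQV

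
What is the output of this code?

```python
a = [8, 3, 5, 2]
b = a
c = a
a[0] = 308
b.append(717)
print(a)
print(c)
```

Key concept: multiple aliases.
Step by step:
`a = [8, 3, 5, 2]` → a = [8, 3, 5, 2]
`b = a` → b = [8, 3, 5, 2] (same object as a)
`c = a` → c = [8, 3, 5, 2] (same object as a, b)
`a[0] = 308` → a = [308, 3, 5, 2] (same object as b, c); b = [308, 3, 5, 2] (same object as a, c); c = [308, 3, 5, 2] (same object as a, b)
`b.append(717)` → a = [308, 3, 5, 2, 717] (same object as b, c); b = [308, 3, 5, 2, 717] (same object as a, c); c = [308, 3, 5, 2, 717] (same object as a, b)
`print(a)` → prints [308, 3, 5, 2, 717]
`print(c)` → prints [308, 3, 5, 2, 717]

Answer:
[308, 3, 5, 2, 717]
[308, 3, 5, 2, 717]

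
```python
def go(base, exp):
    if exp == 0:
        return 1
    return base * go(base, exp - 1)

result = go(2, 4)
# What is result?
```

go(2, 4) = 2 * 2 * 2 * 2 = 16

Answer: 16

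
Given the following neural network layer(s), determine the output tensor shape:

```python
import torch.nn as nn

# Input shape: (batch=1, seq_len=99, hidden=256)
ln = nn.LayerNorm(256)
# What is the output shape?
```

Input: (1, 99, 256) -> Output: (1, 99, 256)

Answer: (1, 99, 256)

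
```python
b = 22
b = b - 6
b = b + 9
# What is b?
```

Trace:
`b = 22` → b = 22
`b = b - 6` → b = 16
`b = b + 9` → b = 25
So b = 25

Answer: 25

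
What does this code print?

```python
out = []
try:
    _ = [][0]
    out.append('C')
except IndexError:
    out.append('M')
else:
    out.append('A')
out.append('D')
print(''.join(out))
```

Execution trace: 'M' (except IndexError) → 'D' (after the try/except). Output: MD

Answer: MD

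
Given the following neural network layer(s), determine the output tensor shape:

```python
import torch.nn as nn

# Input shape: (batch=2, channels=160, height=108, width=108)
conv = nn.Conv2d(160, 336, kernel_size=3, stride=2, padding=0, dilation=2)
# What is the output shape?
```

Input: (2, 160, 108, 108) -> Output: (2, 336, 52, 52)

Answer: (2, 336, 52, 52)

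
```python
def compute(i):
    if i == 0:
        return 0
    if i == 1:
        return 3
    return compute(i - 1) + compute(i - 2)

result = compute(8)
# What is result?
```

Build up from base cases: compute(0)=0, compute(1)=3, compute(2)=3, compute(3)=6, compute(4)=9, compute(5)=15, compute(6)=24, ..., compute(8)=63

Answer: 63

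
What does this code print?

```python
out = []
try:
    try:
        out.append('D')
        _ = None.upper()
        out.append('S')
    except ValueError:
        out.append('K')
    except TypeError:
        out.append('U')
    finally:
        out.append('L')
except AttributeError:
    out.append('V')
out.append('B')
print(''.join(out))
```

Execution trace: 'D' (try body) → 'L' (finally) → 'V' (outer except AttributeError) → 'B' (after the try/except). Output: DLVB

Answer: DLVB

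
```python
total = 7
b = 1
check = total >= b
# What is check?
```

Trace:
`total = 7` → total = 7
`b = 1` → b = 1
`check = total >= b` → check = True
So check = True

Answer: True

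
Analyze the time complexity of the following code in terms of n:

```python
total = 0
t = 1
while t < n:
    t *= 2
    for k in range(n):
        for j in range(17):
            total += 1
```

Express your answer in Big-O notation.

Each loop level contributes: log n × n × 1. Multiplying the contributions gives O(n log n).

Answer: O(n log n)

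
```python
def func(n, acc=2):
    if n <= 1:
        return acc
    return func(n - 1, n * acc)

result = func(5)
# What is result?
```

Accumulator trace (n, acc): (5, 2) -> (4, 10) -> (3, 40) -> (2, 120) -> (1, 240) -> return 240

Answer: 240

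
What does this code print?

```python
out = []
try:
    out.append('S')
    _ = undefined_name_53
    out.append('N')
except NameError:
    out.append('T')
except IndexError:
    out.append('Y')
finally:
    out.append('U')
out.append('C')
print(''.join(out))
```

Execution trace: 'S' (try body) → 'T' (except NameError) → 'U' (finally) → 'C' (after the try/except). Output: STUC

Answer: STUC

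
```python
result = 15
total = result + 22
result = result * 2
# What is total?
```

Trace:
`result = 15` → result = 15
`total = result + 22` → total = 37
`result = result * 2` → result = 30
So total = 37

Answer: 37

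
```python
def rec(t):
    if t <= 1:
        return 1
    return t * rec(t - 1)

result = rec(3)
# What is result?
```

rec(3) = 3 * 2 * 1 = 6

Answer: 6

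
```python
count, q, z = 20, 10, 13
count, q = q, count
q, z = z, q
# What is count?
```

Trace:
`count, q, z = 20, 10, 13` → count = 20; q = 10; z = 13
`count, q = q, count` → count = 10; q = 20
`q, z = z, q` → q = 13; z = 20
So count = 10

Answer: 10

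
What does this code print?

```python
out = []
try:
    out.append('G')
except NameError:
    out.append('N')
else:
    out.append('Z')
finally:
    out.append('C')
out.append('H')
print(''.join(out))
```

Execution trace: 'G' (try body, no exception) → 'Z' (else) → 'C' (finally) → 'H' (after the try/except). Output: GZCH

Answer: GZCH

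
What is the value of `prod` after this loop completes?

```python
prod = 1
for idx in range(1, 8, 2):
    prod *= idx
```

Product of 1, 3, 5, ... up to 7
`prod` takes the values: 1 → 3 → 15 → 105

Answer: 105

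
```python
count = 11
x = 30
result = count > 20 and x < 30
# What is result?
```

Trace:
`count = 11` → count = 11
`x = 30` → x = 30
`result = count > 20 and x < 30` → result = False
So result = False

Answer: False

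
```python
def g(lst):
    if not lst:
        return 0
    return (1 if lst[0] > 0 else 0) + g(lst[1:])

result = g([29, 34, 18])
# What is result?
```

Count of positive elements in [29, 34, 18] = 3

Answer: 3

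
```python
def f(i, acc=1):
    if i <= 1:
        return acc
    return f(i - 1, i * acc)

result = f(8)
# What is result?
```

Accumulator trace (n, acc): (8, 1) -> (7, 8) -> (6, 56) -> (5, 336) -> (4, 1680) -> (3, 6720) -> (2, 20160) -> (1, 40320) -> return 40320

Answer: 40320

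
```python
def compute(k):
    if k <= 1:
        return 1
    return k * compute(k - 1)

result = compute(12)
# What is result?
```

compute(12) = 12 * 11 * 10 * 9 * 8 * 7 * 6 * 5 * 4 * 3 * 2 * 1 = 479001600

Answer: 479001600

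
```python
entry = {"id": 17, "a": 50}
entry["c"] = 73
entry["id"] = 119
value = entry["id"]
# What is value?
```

Trace:
`entry = {"id": 17, "a": 50}` → entry = {'id': 17, 'a': 50}
`entry["c"] = 73` → entry = {'id': 17, 'a': 50, 'c': 73}
`entry["id"] = 119` → entry = {'id': 119, 'a': 50, 'c': 73}
`value = entry["id"]` → value = 119
So value = 119

Answer: 119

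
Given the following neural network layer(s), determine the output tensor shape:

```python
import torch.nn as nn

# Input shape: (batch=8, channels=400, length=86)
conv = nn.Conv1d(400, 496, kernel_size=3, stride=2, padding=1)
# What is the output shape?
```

Input: (8, 400, 86) -> Output: (8, 496, 43)

Answer: (8, 496, 43)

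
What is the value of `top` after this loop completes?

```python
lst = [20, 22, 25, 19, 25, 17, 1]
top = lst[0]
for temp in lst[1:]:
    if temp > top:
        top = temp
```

Maximum of [20, 22, 25, 19, 25, 17, 1]
`top` takes the values: 20 → 22 → 25

Answer: 25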